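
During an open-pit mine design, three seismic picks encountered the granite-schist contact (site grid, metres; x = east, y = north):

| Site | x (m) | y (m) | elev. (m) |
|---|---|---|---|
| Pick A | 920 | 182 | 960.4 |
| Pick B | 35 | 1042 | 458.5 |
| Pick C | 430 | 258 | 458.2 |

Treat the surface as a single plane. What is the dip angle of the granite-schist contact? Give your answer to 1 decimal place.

51.2°

Let the plane be z = a·x + b·y + c.
Pick B−Pick A: −885a + 860b = −501.9;  Pick C−Pick A: −490a + 76b = −502.2.
Solving gives a = 1.11184, b = 0.56056.
Gradient magnitude |∇z| = √(a² + b²) = √(1.23619 + 0.31423) = 1.24516.
True dip = arctan(1.24516) = 51.2°, dipping toward WSW (azimuth ≈ 243°).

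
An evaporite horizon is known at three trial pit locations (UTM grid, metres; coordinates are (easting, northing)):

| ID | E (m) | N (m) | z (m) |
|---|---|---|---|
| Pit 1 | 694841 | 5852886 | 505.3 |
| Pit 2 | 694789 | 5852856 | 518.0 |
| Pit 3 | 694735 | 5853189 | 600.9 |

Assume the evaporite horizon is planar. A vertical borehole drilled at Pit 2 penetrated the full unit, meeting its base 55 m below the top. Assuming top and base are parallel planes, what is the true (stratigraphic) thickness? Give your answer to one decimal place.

51.0 m

Let the plane be z = a·E + b·N + c.
Pit 2−Pit 1: −52a − 30b = 12.7;  Pit 3−Pit 1: −106a + 303b = 95.6.
Solving gives a = −0.35467, b = 0.19143.
|∇z| = √(a²+b²) = 0.40304, so dip δ = arctan(0.40304) = 21.95°.
True thickness = vertical thickness × cos δ = 55 × cos 21.95° = 51.0 m.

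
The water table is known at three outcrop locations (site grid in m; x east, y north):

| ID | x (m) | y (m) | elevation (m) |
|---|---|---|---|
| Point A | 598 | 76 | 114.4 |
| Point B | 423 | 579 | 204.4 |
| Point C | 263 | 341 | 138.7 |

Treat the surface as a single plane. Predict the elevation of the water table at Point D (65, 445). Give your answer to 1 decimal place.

Two edge vectors: Point A→Point B = (-175, 503, 90), Point A→Point C = (-335, 265, 24.3).
Normal n = (Point A→Point B) × (Point A→Point C) = (-11627.1, -25897.5, 122130).
So ∂z/∂x = −n_x/n_z = 0.09520 and ∂z/∂y = −n_y/n_z = 0.21205.
Intercept c from Point A: 114.4 − 56.93 − 16.12 = 41.35.
At (65, 445): z = 6.2 + 94.4 + 41.35 = 141.9 m.

141.9 m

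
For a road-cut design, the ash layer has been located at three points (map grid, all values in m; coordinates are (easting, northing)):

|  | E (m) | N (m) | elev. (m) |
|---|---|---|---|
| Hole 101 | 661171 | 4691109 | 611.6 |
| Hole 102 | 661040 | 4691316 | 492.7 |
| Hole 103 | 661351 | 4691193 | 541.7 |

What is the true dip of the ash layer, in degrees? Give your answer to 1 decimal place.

32.6°

Let the plane be z = a·E + b·N + c.
Hole 102−Hole 101: −131a + 207b = −118.9;  Hole 103−Hole 101: 180a + 84b = −69.9.
Solving gives a = −0.09286, b = −0.63316.
Gradient magnitude |∇z| = √(a² + b²) = √(0.00862 + 0.40089) = 0.63993.
True dip = arctan(0.63993) = 32.6°, dipping toward N (azimuth ≈ 008°).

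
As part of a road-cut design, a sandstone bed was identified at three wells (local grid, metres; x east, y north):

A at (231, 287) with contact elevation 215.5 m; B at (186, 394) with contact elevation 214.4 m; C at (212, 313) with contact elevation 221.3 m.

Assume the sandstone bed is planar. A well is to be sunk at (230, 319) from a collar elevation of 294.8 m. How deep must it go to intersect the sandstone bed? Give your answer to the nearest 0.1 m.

Let the plane be z = a·x + b·y + c.
B−A: −45a + 107b = −1.1;  C−A: −19a + 26b = 5.8.
Solving gives a = −0.75226, b = −0.32665.
Then c = 215.5 − a·231 − b·287 = 483.02.
At (230, 319): z_contact = −173.02 − 104.20 + 483.02 = 205.80 m.
Depth below ground = 294.8 − 205.80 = 89.0 m.

89.0 m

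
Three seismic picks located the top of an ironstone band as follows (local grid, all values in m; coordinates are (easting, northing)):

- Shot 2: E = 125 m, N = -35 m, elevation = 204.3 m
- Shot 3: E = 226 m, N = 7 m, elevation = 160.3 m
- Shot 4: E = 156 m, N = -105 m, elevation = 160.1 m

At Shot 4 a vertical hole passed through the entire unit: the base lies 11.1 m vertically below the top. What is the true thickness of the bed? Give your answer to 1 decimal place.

9.1 m

Two edge vectors: Shot 2→Shot 3 = (101, 42, -44), Shot 2→Shot 4 = (31, -70, -44.2).
Normal n = (Shot 2→Shot 3) × (Shot 2→Shot 4) = (-4936.4, 3100.2, -8372).
So ∂z/∂E = −n_x/n_z = −0.58963 and ∂z/∂N = −n_y/n_z = 0.37031.
|∇z| = √(a²+b²) = 0.69627, so dip δ = arctan(0.69627) = 34.85°.
True thickness = vertical thickness × cos δ = 11.1 × cos 34.85° = 9.1 m.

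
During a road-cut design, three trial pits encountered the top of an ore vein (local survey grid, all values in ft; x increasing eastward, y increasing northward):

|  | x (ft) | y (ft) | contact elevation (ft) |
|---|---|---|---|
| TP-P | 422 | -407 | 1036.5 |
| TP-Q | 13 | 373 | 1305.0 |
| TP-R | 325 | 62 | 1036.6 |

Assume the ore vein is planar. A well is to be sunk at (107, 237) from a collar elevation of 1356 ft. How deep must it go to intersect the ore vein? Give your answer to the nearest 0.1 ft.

Two edge vectors: TP-P→TP-Q = (-409, 780, 268.5), TP-P→TP-R = (-97, 469, 0.1).
Normal n = (TP-P→TP-Q) × (TP-P→TP-R) = (-125848.5, -26003.6, -116161).
So ∂z/∂x = −n_x/n_z = −1.08340 and ∂z/∂y = −n_y/n_z = −0.22386.
Intercept c from TP-P: 1036.5 + 457.19 − 91.11 = 1402.58.
At (107, 237): z_contact = −115.92 − 53.05 + 1402.58 = 1233.61 ft.
Depth below ground = 1356 − 1233.61 = 122.4 ft.

122.4 ft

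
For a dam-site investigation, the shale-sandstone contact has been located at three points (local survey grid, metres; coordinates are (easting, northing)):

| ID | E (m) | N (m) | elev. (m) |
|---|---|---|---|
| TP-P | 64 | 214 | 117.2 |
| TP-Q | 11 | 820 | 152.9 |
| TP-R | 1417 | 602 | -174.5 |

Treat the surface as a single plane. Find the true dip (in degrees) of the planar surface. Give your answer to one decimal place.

Let the plane be z = a·E + b·N + c.
TP-Q−TP-P: −53a + 606b = 35.7;  TP-R−TP-P: 1353a + 388b = −291.7.
Solving gives a = −0.22680, b = 0.03908.
Gradient magnitude |∇z| = √(a² + b²) = √(0.05144 + 0.00153) = 0.23014.
True dip = arctan(0.23014) = 13.0°, dipping toward E (azimuth ≈ 100°).

13.0°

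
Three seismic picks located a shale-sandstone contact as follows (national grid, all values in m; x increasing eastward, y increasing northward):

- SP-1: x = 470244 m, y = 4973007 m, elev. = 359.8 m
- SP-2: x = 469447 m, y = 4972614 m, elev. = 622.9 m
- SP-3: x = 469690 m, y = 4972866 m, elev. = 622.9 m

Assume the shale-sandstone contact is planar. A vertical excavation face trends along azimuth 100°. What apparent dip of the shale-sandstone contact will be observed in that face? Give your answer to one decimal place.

Let the plane be z = a·x + b·y + c.
SP-2−SP-1: −797a − 393b = 263.1;  SP-3−SP-1: −554a − 141b = 263.1.
Solving gives a = −0.62937, b = 0.60689.
Unit vector along 100° is (sin 100°, cos 100°) = (0.9848, -0.1736).
Slope in that direction = a·(0.9848) + b·(-0.1736) = −0.72520.
Apparent dip = arctan|0.72520| = 35.9° (true dip is 41.2°, so apparent ≤ true as expected).

35.9°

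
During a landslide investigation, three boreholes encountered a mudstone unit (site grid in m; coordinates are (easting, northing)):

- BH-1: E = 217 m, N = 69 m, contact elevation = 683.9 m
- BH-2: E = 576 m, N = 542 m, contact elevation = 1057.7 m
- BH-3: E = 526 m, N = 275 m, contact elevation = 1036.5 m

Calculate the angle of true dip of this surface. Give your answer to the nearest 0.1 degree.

Let the plane be z = a·E + b·N + c.
BH-2−BH-1: 359a + 473b = 373.8;  BH-3−BH-1: 309a + 206b = 352.6.
Solving gives a = 1.24340, b = −0.15345.
Gradient magnitude |∇z| = √(a² + b²) = √(1.54604 + 0.02355) = 1.25283.
True dip = arctan(1.25283) = 51.4°, dipping toward W (azimuth ≈ 277°).

51.4°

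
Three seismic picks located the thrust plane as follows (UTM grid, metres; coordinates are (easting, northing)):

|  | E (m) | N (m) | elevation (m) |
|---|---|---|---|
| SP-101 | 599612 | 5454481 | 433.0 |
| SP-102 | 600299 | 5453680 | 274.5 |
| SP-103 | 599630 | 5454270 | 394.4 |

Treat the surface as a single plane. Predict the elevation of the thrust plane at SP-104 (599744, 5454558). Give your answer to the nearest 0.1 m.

444.4 m

Let the plane be z = a·E + b·N + c.
SP-102−SP-101: 687a − 801b = −158.5;  SP-103−SP-101: 18a − 211b = −38.6.
Solving gives a = −0.019342112, b = 0.181288351.
Then c = 433 − a·599612 − b·5454481 = −976803.10.
At (599744, 5454558): z = −11600.3 + 988847.8 − 976803.10 = 444.4 m.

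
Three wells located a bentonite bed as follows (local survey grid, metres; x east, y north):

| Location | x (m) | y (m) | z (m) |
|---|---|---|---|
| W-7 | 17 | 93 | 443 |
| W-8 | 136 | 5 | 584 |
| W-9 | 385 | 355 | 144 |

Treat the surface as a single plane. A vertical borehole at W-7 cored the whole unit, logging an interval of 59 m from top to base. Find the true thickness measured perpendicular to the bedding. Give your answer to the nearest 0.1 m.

34.5 m

Let the plane be z = a·x + b·y + c.
W-8−W-7: 119a − 88b = 141;  W-9−W-7: 368a + 262b = −299.
Solving gives a = 0.16724, b = −1.37612.
|∇z| = √(a²+b²) = 1.38625, so dip δ = arctan(1.38625) = 54.19°.
True thickness = vertical thickness × cos δ = 59 × cos 54.19° = 34.5 m.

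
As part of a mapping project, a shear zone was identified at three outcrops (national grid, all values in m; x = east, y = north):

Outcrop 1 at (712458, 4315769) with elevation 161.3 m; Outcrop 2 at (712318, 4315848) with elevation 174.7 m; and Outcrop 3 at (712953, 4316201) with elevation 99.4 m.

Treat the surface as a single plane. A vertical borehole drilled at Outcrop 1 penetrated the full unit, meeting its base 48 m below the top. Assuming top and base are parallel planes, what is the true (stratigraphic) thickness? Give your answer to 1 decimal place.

Two edge vectors: Outcrop 1→Outcrop 2 = (-140, 79, 13.4), Outcrop 1→Outcrop 3 = (495, 432, -61.9).
Normal n = (Outcrop 1→Outcrop 2) × (Outcrop 1→Outcrop 3) = (-10678.9, -2033, -99585).
So ∂z/∂x = −n_x/n_z = −0.10723 and ∂z/∂y = −n_y/n_z = −0.02041.
|∇z| = √(a²+b²) = 0.10916, so dip δ = arctan(0.10916) = 6.23°.
True thickness = vertical thickness × cos δ = 48 × cos 6.23° = 47.7 m.

47.7 m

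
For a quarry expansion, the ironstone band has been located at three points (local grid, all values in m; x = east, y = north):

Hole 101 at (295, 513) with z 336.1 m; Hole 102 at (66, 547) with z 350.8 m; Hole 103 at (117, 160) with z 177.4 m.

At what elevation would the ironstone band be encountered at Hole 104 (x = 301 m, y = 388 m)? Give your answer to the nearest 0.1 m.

Let the plane be z = a·x + b·y + c.
Hole 102−Hole 101: −229a + 34b = 14.7;  Hole 103−Hole 101: −178a − 353b = −158.7.
Solving gives a = 0.00238, b = 0.44838.
Then c = 336.1 − a·295 − b·513 = 105.38.
At (301, 388): z = 0.7 + 174.0 + 105.38 = 280.1 m.

280.1 m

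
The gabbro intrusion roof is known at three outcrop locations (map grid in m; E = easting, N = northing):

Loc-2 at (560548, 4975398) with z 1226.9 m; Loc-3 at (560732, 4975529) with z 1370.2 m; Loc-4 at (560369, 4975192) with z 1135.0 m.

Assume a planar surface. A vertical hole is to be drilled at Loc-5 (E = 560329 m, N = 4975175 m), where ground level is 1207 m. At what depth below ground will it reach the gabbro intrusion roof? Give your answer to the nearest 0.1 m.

Two edge vectors: Loc-2→Loc-3 = (184, 131, 143.3), Loc-2→Loc-4 = (-179, -206, -91.9).
Normal n = (Loc-2→Loc-3) × (Loc-2→Loc-4) = (17480.9, -8741.1, -14455).
So ∂z/∂E = −n_x/n_z = 1.209332411 and ∂z/∂N = −n_y/n_z = −0.604711173.
Intercept c from Loc-2: 1226.9 − 677888.86 + 3008678.76 = 2332016.79.
At (560329, 4975175): z_contact = 677624.02 − 3008543.91 + 2332016.79 = 1096.91 m.
Depth below ground = 1207 − 1096.91 = 110.1 m.

110.1 m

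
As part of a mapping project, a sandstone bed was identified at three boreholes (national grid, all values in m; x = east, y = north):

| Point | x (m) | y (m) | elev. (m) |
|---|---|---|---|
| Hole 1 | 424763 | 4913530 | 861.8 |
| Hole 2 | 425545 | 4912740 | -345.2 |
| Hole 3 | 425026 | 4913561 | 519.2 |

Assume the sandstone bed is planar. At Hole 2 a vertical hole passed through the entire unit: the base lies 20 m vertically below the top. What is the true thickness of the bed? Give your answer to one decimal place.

Let the plane be z = a·x + b·y + c.
Hole 2−Hole 1: 782a − 790b = −1207;  Hole 3−Hole 1: 263a + 31b = −342.6.
Solving gives a = −1.32782, b = 0.21347.
|∇z| = √(a²+b²) = 1.34487, so dip δ = arctan(1.34487) = 53.37°.
True thickness = vertical thickness × cos δ = 20 × cos 53.37° = 11.9 m.

11.9 m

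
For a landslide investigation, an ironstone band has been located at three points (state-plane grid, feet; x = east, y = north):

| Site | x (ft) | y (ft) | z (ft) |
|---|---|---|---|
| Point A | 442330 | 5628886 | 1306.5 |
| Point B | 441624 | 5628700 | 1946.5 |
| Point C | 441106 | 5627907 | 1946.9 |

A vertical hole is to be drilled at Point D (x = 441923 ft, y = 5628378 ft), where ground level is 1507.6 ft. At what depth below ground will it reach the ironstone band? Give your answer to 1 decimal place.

Let the plane be z = a·x + b·y + c.
Point B−Point A: −706a − 186b = 640;  Point C−Point A: −1224a − 979b = 640.4.
Solving gives a = −1.094788893, b = 0.714628811.
Then c = 1306.5 − a·442330 − b·5628886 = −3536999.64.
At (441923, 5628378): z_contact = −483812.39 + 4022201.08 − 3536999.64 = 1389.05 ft.
Depth below ground = 1507.6 − 1389.05 = 118.6 ft.

118.6 ft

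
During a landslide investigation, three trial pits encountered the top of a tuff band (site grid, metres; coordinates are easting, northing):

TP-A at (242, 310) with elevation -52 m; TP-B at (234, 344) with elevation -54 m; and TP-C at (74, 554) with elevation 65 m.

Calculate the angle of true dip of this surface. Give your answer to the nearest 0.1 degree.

Let the plane be z = a·easting + b·northing + c.
TP-B−TP-A: −8a + 34b = −2;  TP-C−TP-A: −168a + 244b = 117.
Solving gives a = −1.18777, b = −0.33830.
Gradient magnitude |∇z| = √(a² + b²) = √(1.41079 + 0.11445) = 1.23500.
True dip = arctan(1.23500) = 51.0°, dipping toward ENE (azimuth ≈ 074°).

51.0°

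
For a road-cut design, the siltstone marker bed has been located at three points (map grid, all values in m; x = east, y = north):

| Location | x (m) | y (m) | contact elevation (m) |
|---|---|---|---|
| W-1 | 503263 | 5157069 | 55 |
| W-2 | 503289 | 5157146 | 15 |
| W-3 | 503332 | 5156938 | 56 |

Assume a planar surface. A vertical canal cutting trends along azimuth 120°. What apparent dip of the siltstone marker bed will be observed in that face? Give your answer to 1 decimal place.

Two edge vectors: W-1→W-2 = (26, 77, -40), W-1→W-3 = (69, -131, 1).
Normal n = (W-1→W-2) × (W-1→W-3) = (-5163, -2786, -8719).
So ∂z/∂x = −n_x/n_z = −0.59216 and ∂z/∂y = −n_y/n_z = −0.31953.
Unit vector along 120° is (sin 120°, cos 120°) = (0.8660, -0.5000).
Slope in that direction = a·(0.8660) + b·(-0.5000) = −0.35306.
Apparent dip = arctan|0.35306| = 19.4° (true dip is 33.9°, so apparent ≤ true as expected).

19.4°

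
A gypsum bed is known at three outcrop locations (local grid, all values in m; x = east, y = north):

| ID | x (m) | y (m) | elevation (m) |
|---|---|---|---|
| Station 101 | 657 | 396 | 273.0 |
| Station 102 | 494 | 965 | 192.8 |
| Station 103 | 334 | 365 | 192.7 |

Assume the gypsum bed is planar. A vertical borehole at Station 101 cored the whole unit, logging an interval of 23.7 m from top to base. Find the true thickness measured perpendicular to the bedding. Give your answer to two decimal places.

22.91 m

Let the plane be z = a·x + b·y + c.
Station 102−Station 101: −163a + 569b = −80.2;  Station 103−Station 101: −323a − 31b = −80.3.
Solving gives a = 0.25512, b = −0.06787.
|∇z| = √(a²+b²) = 0.26399, so dip δ = arctan(0.26399) = 14.79°.
True thickness = vertical thickness × cos δ = 23.7 × cos 14.79° = 22.91 m.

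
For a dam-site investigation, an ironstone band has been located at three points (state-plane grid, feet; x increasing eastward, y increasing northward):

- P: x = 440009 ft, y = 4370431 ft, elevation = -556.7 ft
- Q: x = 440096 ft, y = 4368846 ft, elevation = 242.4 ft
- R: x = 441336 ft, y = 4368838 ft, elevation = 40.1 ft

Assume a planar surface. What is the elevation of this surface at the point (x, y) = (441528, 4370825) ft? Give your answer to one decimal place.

Two edge vectors: P→Q = (87, -1585, 799.1), P→R = (1327, -1593, 596.8).
Normal n = (P→Q) × (P→R) = (327038.3, 1008484.1, 1964704).
So ∂z/∂x = −n_x/n_z = −0.166456779 and ∂z/∂y = −n_y/n_z = −0.513300782.
Intercept c from P: -556.7 + 73242.48 + 2243345.65 = 2316031.43.
At (441528, 4370825): z = −73495.3 − 2243547.9 + 2316031.43 = -1011.8 ft.

-1011.8 ft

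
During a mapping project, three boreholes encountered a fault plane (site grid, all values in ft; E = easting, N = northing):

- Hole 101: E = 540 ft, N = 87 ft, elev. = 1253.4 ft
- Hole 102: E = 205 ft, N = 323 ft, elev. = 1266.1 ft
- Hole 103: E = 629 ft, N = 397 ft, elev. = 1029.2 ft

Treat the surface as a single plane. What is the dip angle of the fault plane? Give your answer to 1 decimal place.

36.8°

Let the plane be z = a·E + b·N + c.
Hole 102−Hole 101: −335a + 236b = 12.7;  Hole 103−Hole 101: 89a + 310b = −224.2.
Solving gives a = −0.45532, b = −0.59251.
Gradient magnitude |∇z| = √(a² + b²) = √(0.20731 + 0.35106) = 0.74725.
True dip = arctan(0.74725) = 36.8°, dipping toward NE (azimuth ≈ 038°).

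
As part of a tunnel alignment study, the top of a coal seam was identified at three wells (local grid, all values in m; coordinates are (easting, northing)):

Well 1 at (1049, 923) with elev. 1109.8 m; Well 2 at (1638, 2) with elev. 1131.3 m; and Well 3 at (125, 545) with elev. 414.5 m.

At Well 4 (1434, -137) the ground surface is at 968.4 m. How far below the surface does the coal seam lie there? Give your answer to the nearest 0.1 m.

Let the plane be z = a·E + b·N + c.
Well 2−Well 1: 589a − 921b = 21.5;  Well 3−Well 1: −924a − 378b = −695.3.
Solving gives a = 0.604015, b = 0.362937.
Then c = 1109.8 − a·1049 − b·923 = 141.20.
At (1434, -137): z_contact = 866.16 − 49.72 + 141.20 = 957.63 m.
Depth below ground = 968.4 − 957.63 = 10.8 m.

10.8 m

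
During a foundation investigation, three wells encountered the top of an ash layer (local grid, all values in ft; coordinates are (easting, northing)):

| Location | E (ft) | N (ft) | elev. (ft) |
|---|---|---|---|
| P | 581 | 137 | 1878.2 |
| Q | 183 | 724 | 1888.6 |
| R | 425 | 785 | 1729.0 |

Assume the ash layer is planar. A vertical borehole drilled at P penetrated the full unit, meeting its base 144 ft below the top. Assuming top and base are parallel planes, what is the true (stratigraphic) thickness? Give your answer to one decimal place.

119.3 ft

Let the plane be z = a·E + b·N + c.
Q−P: −398a + 587b = 10.4;  R−P: −156a + 648b = −149.2.
Solving gives a = −0.56706, b = −0.36676.
|∇z| = √(a²+b²) = 0.67533, so dip δ = arctan(0.67533) = 34.03°.
True thickness = vertical thickness × cos δ = 144 × cos 34.03° = 119.3 ft.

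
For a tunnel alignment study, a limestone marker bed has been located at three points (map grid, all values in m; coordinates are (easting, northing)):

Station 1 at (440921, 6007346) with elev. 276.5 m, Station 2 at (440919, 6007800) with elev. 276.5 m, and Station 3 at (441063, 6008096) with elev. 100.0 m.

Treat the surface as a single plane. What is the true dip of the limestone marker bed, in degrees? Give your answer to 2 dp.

Two edge vectors: Station 1→Station 2 = (-2, 454, 0), Station 1→Station 3 = (142, 750, -176.5).
Normal n = (Station 1→Station 2) × (Station 1→Station 3) = (-80131, -353, -65968).
So ∂z/∂E = −n_x/n_z = −1.21470 and ∂z/∂N = −n_y/n_z = −0.00535.
Gradient magnitude |∇z| = √(a² + b²) = √(1.47548 + 0.00003) = 1.21471.
True dip = arctan(1.21471) = 50.54°, dipping toward E (azimuth ≈ 090°).

50.54°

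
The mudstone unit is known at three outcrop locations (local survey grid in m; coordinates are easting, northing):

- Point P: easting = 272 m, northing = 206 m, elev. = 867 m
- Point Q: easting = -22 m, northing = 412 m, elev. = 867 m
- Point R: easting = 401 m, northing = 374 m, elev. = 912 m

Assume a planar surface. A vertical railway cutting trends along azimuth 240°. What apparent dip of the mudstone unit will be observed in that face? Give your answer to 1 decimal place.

Two edge vectors: Point P→Point Q = (-294, 206, 0), Point P→Point R = (129, 168, 45).
Normal n = (Point P→Point Q) × (Point P→Point R) = (9270, 13230, -75966).
So ∂z/∂easting = −n_x/n_z = 0.12203 and ∂z/∂northing = −n_y/n_z = 0.17416.
Unit vector along 240° is (sin 240°, cos 240°) = (-0.8660, -0.5000).
Slope in that direction = a·(-0.8660) + b·(-0.5000) = −0.19276.
Apparent dip = arctan|0.19276| = 10.9° (true dip is 12.0°, so apparent ≤ true as expected).

10.9°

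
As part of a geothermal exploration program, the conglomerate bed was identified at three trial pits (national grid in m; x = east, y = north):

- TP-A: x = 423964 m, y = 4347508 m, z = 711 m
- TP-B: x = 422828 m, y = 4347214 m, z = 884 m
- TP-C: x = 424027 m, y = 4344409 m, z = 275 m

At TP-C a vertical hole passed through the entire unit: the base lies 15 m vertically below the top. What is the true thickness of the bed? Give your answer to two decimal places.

Two edge vectors: TP-A→TP-B = (-1136, -294, 173), TP-A→TP-C = (63, -3099, -436).
Normal n = (TP-A→TP-B) × (TP-A→TP-C) = (664311, -484397, 3538986).
So ∂z/∂x = −n_x/n_z = −0.18771 and ∂z/∂y = −n_y/n_z = 0.13687.
|∇z| = √(a²+b²) = 0.23232, so dip δ = arctan(0.23232) = 13.08°.
True thickness = vertical thickness × cos δ = 15 × cos 13.08° = 14.61 m.

14.61 m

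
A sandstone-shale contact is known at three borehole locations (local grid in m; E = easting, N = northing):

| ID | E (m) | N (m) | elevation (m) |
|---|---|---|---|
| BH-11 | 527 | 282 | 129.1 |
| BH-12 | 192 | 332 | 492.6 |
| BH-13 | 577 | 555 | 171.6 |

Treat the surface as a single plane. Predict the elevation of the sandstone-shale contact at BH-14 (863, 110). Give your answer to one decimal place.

-277.5 m

Let the plane be z = a·E + b·N + c.
BH-12−BH-11: −335a + 50b = 363.5;  BH-13−BH-11: 50a + 273b = 42.5.
Solving gives a = −1.03359, b = 0.34498.
Then c = 129.1 − a·527 − b·282 = 576.52.
At (863, 110): z = −892.0 + 37.9 + 576.52 = -277.5 m.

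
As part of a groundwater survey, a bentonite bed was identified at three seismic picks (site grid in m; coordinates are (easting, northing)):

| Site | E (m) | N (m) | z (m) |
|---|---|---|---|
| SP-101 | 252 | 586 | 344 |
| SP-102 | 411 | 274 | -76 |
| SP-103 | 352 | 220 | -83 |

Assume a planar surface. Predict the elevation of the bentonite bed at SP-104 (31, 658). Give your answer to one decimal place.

Let the plane be z = a·E + b·N + c.
SP-102−SP-101: 159a − 312b = −420;  SP-103−SP-101: 100a − 366b = −427.
Solving gives a = −0.75928, b = 0.95921.
Then c = 344 − a·252 − b·586 = −26.76.
At (31, 658): z = −23.5 + 631.2 − 26.76 = 580.9 m.

580.9 m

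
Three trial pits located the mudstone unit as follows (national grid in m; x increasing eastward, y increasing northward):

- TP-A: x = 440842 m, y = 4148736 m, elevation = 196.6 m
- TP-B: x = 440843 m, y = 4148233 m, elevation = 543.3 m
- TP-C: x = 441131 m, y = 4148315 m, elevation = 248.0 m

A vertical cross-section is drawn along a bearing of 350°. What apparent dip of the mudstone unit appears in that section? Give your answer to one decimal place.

28.2°

Two edge vectors: TP-A→TP-B = (1, -503, 346.7), TP-A→TP-C = (289, -421, 51.4).
Normal n = (TP-A→TP-B) × (TP-A→TP-C) = (120106.5, 100144.9, 144946).
So ∂z/∂x = −n_x/n_z = −0.82863 and ∂z/∂y = −n_y/n_z = −0.69091.
Unit vector along 350° is (sin 350°, cos 350°) = (-0.1736, 0.9848).
Slope in that direction = a·(-0.1736) + b·(0.9848) = −0.53653.
Apparent dip = arctan|0.53653| = 28.2° (true dip is 47.2°, so apparent ≤ true as expected).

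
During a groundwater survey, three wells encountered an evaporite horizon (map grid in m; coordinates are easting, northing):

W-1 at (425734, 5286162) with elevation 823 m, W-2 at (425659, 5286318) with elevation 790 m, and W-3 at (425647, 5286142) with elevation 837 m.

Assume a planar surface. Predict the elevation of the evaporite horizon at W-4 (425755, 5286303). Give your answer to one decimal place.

784.2 m

Let the plane be z = a·easting + b·northing + c.
W-2−W-1: −75a + 156b = −33;  W-3−W-1: −87a − 20b = 14.
Solving gives a = −0.101114650, b = −0.260151274.
Then c = 823 − a·425734 − b·5286162 = 1419072.72.
At (425755, 5286303): z = −43050.1 − 1375238.5 + 1419072.72 = 784.2 m.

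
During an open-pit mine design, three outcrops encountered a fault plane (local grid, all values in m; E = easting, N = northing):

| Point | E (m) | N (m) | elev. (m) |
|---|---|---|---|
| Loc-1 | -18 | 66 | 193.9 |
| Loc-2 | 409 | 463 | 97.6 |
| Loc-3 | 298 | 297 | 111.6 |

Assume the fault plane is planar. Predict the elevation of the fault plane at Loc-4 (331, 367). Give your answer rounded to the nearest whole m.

Two edge vectors: Loc-1→Loc-2 = (427, 397, -96.3), Loc-1→Loc-3 = (316, 231, -82.3).
Normal n = (Loc-1→Loc-2) × (Loc-1→Loc-3) = (-10427.8, 4711.3, -26815).
So ∂z/∂E = −n_x/n_z = −0.38888 and ∂z/∂N = −n_y/n_z = 0.17570.
Intercept c from Loc-1: 193.9 − 7.00 − 11.60 = 175.30.
At (331, 367): z = −128.7 + 64.5 + 175.30 = 111.1 m.

111 m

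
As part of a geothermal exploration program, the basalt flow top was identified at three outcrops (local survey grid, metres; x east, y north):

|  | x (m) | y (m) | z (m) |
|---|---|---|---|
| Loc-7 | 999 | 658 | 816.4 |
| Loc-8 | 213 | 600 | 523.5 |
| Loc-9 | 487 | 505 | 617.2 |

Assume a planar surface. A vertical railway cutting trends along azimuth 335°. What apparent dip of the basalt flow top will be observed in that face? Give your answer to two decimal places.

Let the plane be z = a·x + b·y + c.
Loc-8−Loc-7: −786a − 58b = −292.9;  Loc-9−Loc-7: −512a − 153b = −199.2.
Solving gives a = 0.36726, b = 0.07295.
Unit vector along 335° is (sin 335°, cos 335°) = (-0.4226, 0.9063).
Slope in that direction = a·(-0.4226) + b·(0.9063) = −0.08910.
Apparent dip = arctan|0.08910| = 5.09° (true dip is 20.5°, so apparent ≤ true as expected).

5.09°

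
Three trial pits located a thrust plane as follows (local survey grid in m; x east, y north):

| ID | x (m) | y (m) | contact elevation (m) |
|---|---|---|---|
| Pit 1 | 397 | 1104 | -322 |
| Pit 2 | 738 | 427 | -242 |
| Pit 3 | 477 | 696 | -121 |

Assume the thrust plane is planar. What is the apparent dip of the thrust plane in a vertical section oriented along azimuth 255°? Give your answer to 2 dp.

53.78°

Two edge vectors: Pit 1→Pit 2 = (341, -677, 80), Pit 1→Pit 3 = (80, -408, 201).
Normal n = (Pit 1→Pit 2) × (Pit 1→Pit 3) = (-103437, -62141, -84968).
So ∂z/∂x = −n_x/n_z = −1.21736 and ∂z/∂y = −n_y/n_z = −0.73135.
Unit vector along 255° is (sin 255°, cos 255°) = (-0.9659, -0.2588).
Slope in that direction = a·(-0.9659) + b·(-0.2588) = 1.36517.
Apparent dip = arctan|1.36517| = 53.78° (true dip is 54.8°, so apparent ≤ true as expected).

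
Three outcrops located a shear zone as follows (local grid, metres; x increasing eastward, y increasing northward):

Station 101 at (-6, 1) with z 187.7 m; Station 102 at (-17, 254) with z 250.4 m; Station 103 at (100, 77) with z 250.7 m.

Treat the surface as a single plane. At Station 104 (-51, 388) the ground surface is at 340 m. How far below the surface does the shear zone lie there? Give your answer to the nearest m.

Let the plane be z = a·x + b·y + c.
Station 102−Station 101: −11a + 253b = 62.7;  Station 103−Station 101: 106a + 76b = 63.
Solving gives a = 0.40406, b = 0.26539.
Then c = 187.7 − a·-6 − b·1 = 189.86.
At (-51, 388): z_contact = −20.6 + 103.0 + 189.86 = 272.2 m.
Depth below ground = 340 − 272.2 = 68 m.

68 m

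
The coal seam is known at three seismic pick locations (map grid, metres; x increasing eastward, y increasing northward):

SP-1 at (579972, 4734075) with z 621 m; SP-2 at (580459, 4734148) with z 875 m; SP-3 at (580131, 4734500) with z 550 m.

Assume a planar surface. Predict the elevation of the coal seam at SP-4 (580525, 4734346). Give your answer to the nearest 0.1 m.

837.2 m

Two edge vectors: SP-1→SP-2 = (487, 73, 254), SP-1→SP-3 = (159, 425, -71).
Normal n = (SP-1→SP-2) × (SP-1→SP-3) = (-113133, 74963, 195368).
So ∂z/∂x = −n_x/n_z = 0.579076410 and ∂z/∂y = −n_y/n_z = −0.383701527.
Intercept c from SP-1: 621 − 335848.10 + 1816471.81 = 1481244.70.
At (580525, 4734346): z = 336168.3 − 1816575.8 + 1481244.70 = 837.2 m.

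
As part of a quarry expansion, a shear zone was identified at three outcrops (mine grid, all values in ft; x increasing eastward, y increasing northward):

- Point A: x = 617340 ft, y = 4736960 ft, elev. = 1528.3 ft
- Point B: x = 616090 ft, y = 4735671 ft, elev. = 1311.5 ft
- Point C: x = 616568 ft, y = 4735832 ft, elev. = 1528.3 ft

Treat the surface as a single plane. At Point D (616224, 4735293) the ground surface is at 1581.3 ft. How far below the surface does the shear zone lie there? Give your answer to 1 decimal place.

38.3 ft

Two edge vectors: Point A→Point B = (-1250, -1289, -216.8), Point A→Point C = (-772, -1128, 0).
Normal n = (Point A→Point B) × (Point A→Point C) = (-244550.4, 167369.6, 414892).
So ∂z/∂x = −n_x/n_z = 0.589431467 and ∂z/∂y = −n_y/n_z = −0.403405224.
Intercept c from Point A: 1528.3 − 363879.62 + 1910914.41 = 1548563.09.
At (616224, 4735293): z_contact = 363221.82 − 1910241.93 + 1548563.09 = 1542.97 ft.
Depth below ground = 1581.3 − 1542.97 = 38.3 ft.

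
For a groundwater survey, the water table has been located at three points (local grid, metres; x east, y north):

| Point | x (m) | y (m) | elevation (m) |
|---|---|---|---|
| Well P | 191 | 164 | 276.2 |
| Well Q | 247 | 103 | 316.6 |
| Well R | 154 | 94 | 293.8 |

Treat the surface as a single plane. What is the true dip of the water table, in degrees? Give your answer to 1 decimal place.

Two edge vectors: Well P→Well Q = (56, -61, 40.4), Well P→Well R = (-37, -70, 17.6).
Normal n = (Well P→Well Q) × (Well P→Well R) = (1754.4, -2480.4, -6177).
So ∂z/∂x = −n_x/n_z = 0.28402 and ∂z/∂y = −n_y/n_z = −0.40155.
Gradient magnitude |∇z| = √(a² + b²) = √(0.08067 + 0.16125) = 0.49185.
True dip = arctan(0.49185) = 26.2°, dipping toward NW (azimuth ≈ 325°).

26.2°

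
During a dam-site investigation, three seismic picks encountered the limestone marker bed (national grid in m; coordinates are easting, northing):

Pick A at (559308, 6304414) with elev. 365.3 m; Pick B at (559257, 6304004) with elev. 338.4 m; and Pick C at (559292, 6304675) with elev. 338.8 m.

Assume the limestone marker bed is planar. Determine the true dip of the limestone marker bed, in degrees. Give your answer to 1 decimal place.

42.0°

Let the plane be z = a·easting + b·northing + c.
Pick B−Pick A: −51a − 410b = −26.9;  Pick C−Pick A: −16a + 261b = −26.5.
Solving gives a = 0.90010, b = −0.04635.
Gradient magnitude |∇z| = √(a² + b²) = √(0.81018 + 0.00215) = 0.90129.
True dip = arctan(0.90129) = 42.0°, dipping toward W (azimuth ≈ 273°).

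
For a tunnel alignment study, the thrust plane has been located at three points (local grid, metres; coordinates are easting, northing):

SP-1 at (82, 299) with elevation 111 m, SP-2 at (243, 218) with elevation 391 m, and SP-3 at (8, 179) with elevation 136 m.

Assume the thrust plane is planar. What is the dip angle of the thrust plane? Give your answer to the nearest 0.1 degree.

Let the plane be z = a·easting + b·northing + c.
SP-2−SP-1: 161a − 81b = 280;  SP-3−SP-1: −74a − 120b = 25.
Solving gives a = 1.24733, b = −0.97752.
Gradient magnitude |∇z| = √(a² + b²) = √(1.55584 + 0.95555) = 1.58474.
True dip = arctan(1.58474) = 57.7°, dipping toward NW (azimuth ≈ 308°).

57.7°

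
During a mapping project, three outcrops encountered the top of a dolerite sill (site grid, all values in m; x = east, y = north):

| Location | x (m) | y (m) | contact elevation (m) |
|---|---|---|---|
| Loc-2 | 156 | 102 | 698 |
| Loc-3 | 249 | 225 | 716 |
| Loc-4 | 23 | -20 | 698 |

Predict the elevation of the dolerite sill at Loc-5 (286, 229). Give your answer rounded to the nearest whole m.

Let the plane be z = a·x + b·y + c.
Loc-3−Loc-2: 93a + 123b = 18;  Loc-4−Loc-2: −133a − 122b = 0.
Solving gives a = −0.43806, b = 0.47756.
Then c = 698 − a·156 − b·102 = 717.63.
At (286, 229): z = −125.3 + 109.4 + 717.63 = 701.7 m.

702 m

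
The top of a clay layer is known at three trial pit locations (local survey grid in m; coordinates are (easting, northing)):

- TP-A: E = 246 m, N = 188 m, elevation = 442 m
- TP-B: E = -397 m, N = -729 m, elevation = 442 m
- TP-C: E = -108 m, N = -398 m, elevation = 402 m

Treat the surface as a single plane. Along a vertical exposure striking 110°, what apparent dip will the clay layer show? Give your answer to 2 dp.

Let the plane be z = a·E + b·N + c.
TP-B−TP-A: −643a − 917b = 0;  TP-C−TP-A: −354a − 586b = −40.
Solving gives a = −0.70295, b = 0.49291.
Unit vector along 110° is (sin 110°, cos 110°) = (0.9397, -0.3420).
Slope in that direction = a·(0.9397) + b·(-0.3420) = −0.82914.
Apparent dip = arctan|0.82914| = 39.66° (true dip is 40.6°, so apparent ≤ true as expected).

39.66°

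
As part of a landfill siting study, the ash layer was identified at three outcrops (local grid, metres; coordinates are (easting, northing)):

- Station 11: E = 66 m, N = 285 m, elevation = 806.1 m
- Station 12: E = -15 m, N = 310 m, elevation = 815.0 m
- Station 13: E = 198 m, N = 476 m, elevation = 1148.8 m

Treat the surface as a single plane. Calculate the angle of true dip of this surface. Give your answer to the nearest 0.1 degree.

57.7°

Two edge vectors: Station 11→Station 12 = (-81, 25, 8.9), Station 11→Station 13 = (132, 191, 342.7).
Normal n = (Station 11→Station 12) × (Station 11→Station 13) = (6867.6, 28933.5, -18771).
So ∂z/∂E = −n_x/n_z = 0.36586 and ∂z/∂N = −n_y/n_z = 1.54139.
Gradient magnitude |∇z| = √(a² + b²) = √(0.13386 + 2.37589) = 1.58422.
True dip = arctan(1.58422) = 57.7°, dipping toward SSW (azimuth ≈ 193°).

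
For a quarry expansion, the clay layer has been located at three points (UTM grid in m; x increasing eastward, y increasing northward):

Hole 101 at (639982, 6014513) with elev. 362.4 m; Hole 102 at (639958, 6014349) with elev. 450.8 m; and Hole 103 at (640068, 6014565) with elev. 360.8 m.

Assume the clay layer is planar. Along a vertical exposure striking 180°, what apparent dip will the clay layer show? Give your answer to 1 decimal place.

30.5°

Let the plane be z = a·x + b·y + c.
Hole 102−Hole 101: −24a − 164b = 88.4;  Hole 103−Hole 101: 86a + 52b = −1.6.
Solving gives a = 0.33715, b = −0.58836.
Unit vector along 180° is (sin 180°, cos 180°) = (0.0000, -1.0000).
Slope in that direction = a·(0.0000) + b·(-1.0000) = 0.58836.
Apparent dip = arctan|0.58836| = 30.5° (true dip is 34.1°, so apparent ≤ true as expected).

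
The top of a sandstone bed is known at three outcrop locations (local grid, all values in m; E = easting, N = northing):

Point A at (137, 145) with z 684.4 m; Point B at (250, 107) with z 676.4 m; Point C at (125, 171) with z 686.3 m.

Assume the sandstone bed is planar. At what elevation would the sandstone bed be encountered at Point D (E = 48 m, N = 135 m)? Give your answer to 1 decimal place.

Let the plane be z = a·E + b·N + c.
Point B−Point A: 113a − 38b = −8;  Point C−Point A: −12a + 26b = 1.9.
Solving gives a = −0.05471, b = 0.04782.
Then c = 684.4 − a·137 − b·145 = 684.96.
At (48, 135): z = −2.6 + 6.5 + 684.96 = 688.8 m.

688.8 m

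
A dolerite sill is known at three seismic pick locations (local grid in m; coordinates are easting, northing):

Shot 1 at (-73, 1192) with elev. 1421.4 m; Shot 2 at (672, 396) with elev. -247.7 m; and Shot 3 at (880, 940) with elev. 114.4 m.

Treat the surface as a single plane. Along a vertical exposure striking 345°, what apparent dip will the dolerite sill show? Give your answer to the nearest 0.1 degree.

Let the plane be z = a·easting + b·northing + c.
Shot 2−Shot 1: 745a − 796b = −1669.1;  Shot 3−Shot 1: 953a − 252b = −1307.
Solving gives a = −1.08568, b = 1.08074.
Unit vector along 345° is (sin 345°, cos 345°) = (-0.2588, 0.9659).
Slope in that direction = a·(-0.2588) + b·(0.9659) = 1.32491.
Apparent dip = arctan|1.32491| = 53.0° (true dip is 56.9°, so apparent ≤ true as expected).

53.0°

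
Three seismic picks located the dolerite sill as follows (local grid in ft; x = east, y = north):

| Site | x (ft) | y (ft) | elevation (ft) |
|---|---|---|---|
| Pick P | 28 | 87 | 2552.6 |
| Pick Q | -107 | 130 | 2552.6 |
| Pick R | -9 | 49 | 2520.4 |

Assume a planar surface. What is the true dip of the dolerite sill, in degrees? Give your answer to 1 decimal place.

34.2°

Let the plane be z = a·x + b·y + c.
Pick Q−Pick P: −135a + 43b = 0;  Pick R−Pick P: −37a − 38b = −32.2.
Solving gives a = 0.20601, b = 0.64678.
Gradient magnitude |∇z| = √(a² + b²) = √(0.04244 + 0.41832) = 0.67880.
True dip = arctan(0.67880) = 34.2°, dipping toward SSW (azimuth ≈ 198°).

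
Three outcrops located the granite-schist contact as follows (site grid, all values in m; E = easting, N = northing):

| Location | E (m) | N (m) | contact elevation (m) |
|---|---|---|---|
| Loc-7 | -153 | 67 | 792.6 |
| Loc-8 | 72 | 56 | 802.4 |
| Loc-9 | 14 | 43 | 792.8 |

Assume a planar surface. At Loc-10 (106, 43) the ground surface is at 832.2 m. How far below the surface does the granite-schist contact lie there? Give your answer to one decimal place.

33.4 m

Two edge vectors: Loc-7→Loc-8 = (225, -11, 9.8), Loc-7→Loc-9 = (167, -24, 0.2).
Normal n = (Loc-7→Loc-8) × (Loc-7→Loc-9) = (233, 1591.6, -3563).
So ∂z/∂E = −n_x/n_z = 0.06539 and ∂z/∂N = −n_y/n_z = 0.44670.
Intercept c from Loc-7: 792.6 + 10.01 − 29.93 = 772.68.
At (106, 43): z_contact = 6.93 + 19.21 + 772.68 = 798.82 m.
Depth below ground = 832.2 − 798.82 = 33.4 m.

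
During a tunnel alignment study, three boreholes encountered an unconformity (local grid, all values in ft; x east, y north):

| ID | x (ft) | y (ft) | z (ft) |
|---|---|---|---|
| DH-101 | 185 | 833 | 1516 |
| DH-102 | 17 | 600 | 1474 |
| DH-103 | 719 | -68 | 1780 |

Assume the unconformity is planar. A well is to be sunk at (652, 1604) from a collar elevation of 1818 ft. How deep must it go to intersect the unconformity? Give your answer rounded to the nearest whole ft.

Let the plane be z = a·x + b·y + c.
DH-102−DH-101: −168a − 233b = −42;  DH-103−DH-101: 534a − 901b = 264.
Solving gives a = 0.36025, b = −0.07950.
Then c = 1516 − a·185 − b·833 = 1515.57.
At (652, 1604): z_contact = 234.9 − 127.5 + 1515.57 = 1622.9 ft.
Depth below ground = 1818 − 1622.9 = 195 ft.

195 ft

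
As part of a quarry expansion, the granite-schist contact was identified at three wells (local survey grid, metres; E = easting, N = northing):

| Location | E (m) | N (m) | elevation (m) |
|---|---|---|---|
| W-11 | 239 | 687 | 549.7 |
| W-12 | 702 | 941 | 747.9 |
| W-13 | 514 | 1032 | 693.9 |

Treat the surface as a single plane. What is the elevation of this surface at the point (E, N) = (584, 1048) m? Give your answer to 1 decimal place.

Two edge vectors: W-11→W-12 = (463, 254, 198.2), W-11→W-13 = (275, 345, 144.2).
Normal n = (W-11→W-12) × (W-11→W-13) = (-31752.2, -12259.6, 89885).
So ∂z/∂E = −n_x/n_z = 0.353254 and ∂z/∂N = −n_y/n_z = 0.136392.
Intercept c from W-11: 549.7 − 84.43 − 93.70 = 371.57.
At (584, 1048): z = 206.3 + 142.9 + 371.57 = 720.8 m.

720.8 m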